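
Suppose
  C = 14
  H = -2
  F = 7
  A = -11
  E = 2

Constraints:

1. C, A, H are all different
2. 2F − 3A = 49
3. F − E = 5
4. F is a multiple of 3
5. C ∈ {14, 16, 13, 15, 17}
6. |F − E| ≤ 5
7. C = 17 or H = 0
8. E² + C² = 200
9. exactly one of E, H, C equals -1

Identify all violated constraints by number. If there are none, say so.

Violated: 2, 4, 7, and 9.

1. values 14, -11, -2 are pairwise distinct  holds
2. 2F − 3A = 2(7) − 3(-11) = 47, not 49  fails
3. F − E = 7 − 2 = 5  holds
4. 7 = 3×2 + 1, so 3 does not divide 7  fails
5. C = 14 is in {14, 16, 13, 15, 17}  holds
6. |7 − 2| = 5; 5 ≤ 5  holds
7. C = 14 ≠ 17 and H = -2 ≠ 0; both disjuncts false  fails
8. E² + C² = 2² + 14² = 4 + 196 = 200  holds
9. E=2, H=-2, C=14; 0 of them equal -1, not exactly one  fails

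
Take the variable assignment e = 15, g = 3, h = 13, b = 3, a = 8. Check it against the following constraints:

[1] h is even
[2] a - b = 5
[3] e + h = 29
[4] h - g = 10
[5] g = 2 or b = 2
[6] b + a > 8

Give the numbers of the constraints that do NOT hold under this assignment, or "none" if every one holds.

No — constraints 1, 3, 5 are not satisfied.

[1] h = 13 is odd  false
[2] a - b = 8 - 3 = 5  true
[3] e + h = 15 + 13 = 28, not 29  false
[4] h - g = 13 - 3 = 10  true
[5] g = 3 ≠ 2 and b = 3 ≠ 2; both disjuncts false  false
[6] b + a = 3 + 8 = 11; 11 > 8  true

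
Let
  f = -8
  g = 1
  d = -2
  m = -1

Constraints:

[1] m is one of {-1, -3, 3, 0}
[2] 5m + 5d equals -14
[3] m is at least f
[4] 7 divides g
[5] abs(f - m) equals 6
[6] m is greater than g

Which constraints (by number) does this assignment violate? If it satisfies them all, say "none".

Constraints 2, 4, 5, and 6 do not hold.

[1] m = -1 is in {-1, -3, 3, 0}  yes
[2] 5m + 5d = 5(-1) + 5(-2) = -15, not -14  no
[3] m = -1, f = -8; -1 ≥ -8  yes
[4] 1 = 7*0 + 1, so 7 does not divide 1  no
[5] abs(-8 - (-1)) = 7, not 6  no
[6] m = -1, g = 1; -1 ≤ 1 (want >)  no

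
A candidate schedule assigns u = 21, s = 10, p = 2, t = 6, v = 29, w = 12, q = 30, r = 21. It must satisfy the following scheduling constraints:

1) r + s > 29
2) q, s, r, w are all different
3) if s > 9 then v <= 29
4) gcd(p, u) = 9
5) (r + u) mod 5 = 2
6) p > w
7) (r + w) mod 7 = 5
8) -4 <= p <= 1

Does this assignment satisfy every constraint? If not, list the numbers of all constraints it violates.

1) r + s = 21 + 10 = 31; 31 > 29  ✓
2) values 30, 10, 21, 12 are pairwise distinct  ✓
3) s = 10 > 9, so we need v ≤ 29; v = 29 ≤ 29  ✓
4) gcd(2, 21) = 1, not 9  ✗
5) r + u = 42; 42 mod 5 = 2  ✓
6) p = 2, w = 12; 2 ≤ 12 (want >)  ✗
7) r + w = 33; 33 mod 7 = 5  ✓
8) p = 2 is outside [-4, 1]  ✗

Constraints 4, 6, 8 are violated.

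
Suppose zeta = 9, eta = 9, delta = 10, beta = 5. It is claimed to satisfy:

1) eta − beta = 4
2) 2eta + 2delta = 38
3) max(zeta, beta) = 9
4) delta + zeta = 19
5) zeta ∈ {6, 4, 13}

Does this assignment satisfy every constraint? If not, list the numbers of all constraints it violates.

1) eta − beta = 9 − 5 = 4  holds
2) 2eta + 2delta = 2(9) + 2(10) = 38  holds
3) max(9, 5) = 9  holds
4) delta + zeta = 10 + 9 = 19  holds
5) zeta = 9 is not in {6, 4, 13}  fails

Constraint 5 does not hold.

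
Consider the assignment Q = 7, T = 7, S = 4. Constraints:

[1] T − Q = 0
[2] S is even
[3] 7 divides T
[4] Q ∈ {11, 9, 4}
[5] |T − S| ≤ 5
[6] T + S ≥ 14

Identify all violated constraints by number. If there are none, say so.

Constraints 4 and 6 do not hold.

[1] T − Q = 7 − 7 = 0 — holds.
[2] S = 4 is even — holds.
[3] 7 / 7 = 1, so 7 divides 7 — holds.
[4] Q = 7 is not in {11, 9, 4} — fails.
[5] |7 − 4| = 3; 3 ≤ 5 — holds.
[6] T + S = 7 + 4 = 11; 11 < 14, bound 14 not met — fails.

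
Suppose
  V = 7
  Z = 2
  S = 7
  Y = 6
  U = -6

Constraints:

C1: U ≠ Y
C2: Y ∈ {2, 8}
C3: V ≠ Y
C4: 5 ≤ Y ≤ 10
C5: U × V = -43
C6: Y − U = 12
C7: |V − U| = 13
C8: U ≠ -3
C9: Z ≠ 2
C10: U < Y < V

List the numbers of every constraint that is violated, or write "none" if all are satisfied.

Violated: 2, 5, 9.

C1: U = -6, Y = 6; distinct  holds
C2: Y = 6 is not in {2, 8}  fails
C3: V = 7, Y = 6; distinct  holds
C4: Y = 6 lies in [5, 10]  holds
C5: U × V = -6 × 7 = -42, not -43  fails
C6: Y − U = 6 − (-6) = 12  holds
C7: |7 − (-6)| = 13  holds
C8: U = -6, and -6 ≠ -3  holds
C9: Z = 2, but 2 is required to differ  fails
C10: values -6 < 6 < 7  holds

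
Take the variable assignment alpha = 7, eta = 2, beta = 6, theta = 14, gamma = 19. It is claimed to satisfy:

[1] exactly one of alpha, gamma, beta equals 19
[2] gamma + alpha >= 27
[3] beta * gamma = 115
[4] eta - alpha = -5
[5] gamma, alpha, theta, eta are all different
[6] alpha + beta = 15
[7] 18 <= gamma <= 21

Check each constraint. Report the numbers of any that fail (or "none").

No — constraints 2, 3, 6 are not satisfied.

[1] alpha=7, gamma=19, beta=6; 1 of them equals 19 — holds.
[2] gamma + alpha = 19 + 7 = 26; 26 < 27, bound 27 not met — fails.
[3] beta * gamma = 6 * 19 = 114, not 115 — fails.
[4] eta - alpha = 2 - 7 = -5 — holds.
[5] values 19, 7, 14, 2 are pairwise distinct — holds.
[6] alpha + beta = 7 + 6 = 13, not 15 — fails.
[7] gamma = 19 lies in [18, 21] — holds.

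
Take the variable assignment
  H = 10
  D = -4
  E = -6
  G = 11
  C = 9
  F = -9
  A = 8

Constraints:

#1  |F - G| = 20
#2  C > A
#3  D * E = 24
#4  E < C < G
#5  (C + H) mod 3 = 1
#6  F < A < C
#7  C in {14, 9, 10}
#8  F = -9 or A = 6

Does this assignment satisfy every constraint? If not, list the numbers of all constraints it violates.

#1 |-9 - 11| = 20 — holds.
#2 C = 9, A = 8; 9 > 8 — holds.
#3 D * E = -4 * (-6) = 24 — holds.
#4 values -6 < 9 < 11 — holds.
#5 C + H = 19; 19 mod 3 = 1 — holds.
#6 values -9 < 8 < 9 — holds.
#7 C = 9 is in {14, 9, 10} — holds.
#8 F = -9 = -9 (first disjunct) — holds.

The assignment satisfies every constraint.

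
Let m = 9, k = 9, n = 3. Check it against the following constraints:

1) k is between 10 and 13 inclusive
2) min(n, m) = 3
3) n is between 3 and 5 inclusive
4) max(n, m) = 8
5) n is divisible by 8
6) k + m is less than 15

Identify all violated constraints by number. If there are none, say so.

1) k = 9 is outside [10, 13]  FAIL
2) min(3, 9) = 3  OK
3) n = 3 lies in [3, 5]  OK
4) max(3, 9) = 9, not 8  FAIL
5) 3 = 8*0 + 3, so 8 does not divide 3  FAIL
6) k + m = 9 + 9 = 18; 18 ≥ 15, bound 15 not met  FAIL

Violated: 1, 4, 5, and 6.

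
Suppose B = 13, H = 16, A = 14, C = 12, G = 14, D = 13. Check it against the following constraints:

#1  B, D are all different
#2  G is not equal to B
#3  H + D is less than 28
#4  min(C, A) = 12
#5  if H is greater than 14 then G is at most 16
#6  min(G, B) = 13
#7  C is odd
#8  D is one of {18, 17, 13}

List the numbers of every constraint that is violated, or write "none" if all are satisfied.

#1 B = D = 13, not all different — fails.
#2 G = 14, B = 13; distinct — holds.
#3 H + D = 16 + 13 = 29; 29 ≥ 28, bound 28 not met — fails.
#4 min(12, 14) = 12 — holds.
#5 H = 16 > 14, so we need G ≤ 16; G = 14 ≤ 16 — holds.
#6 min(14, 13) = 13 — holds.
#7 C = 12 is even — fails.
#8 D = 13 is in {18, 17, 13} — holds.

No — constraints 1, 3, 7 are not satisfied.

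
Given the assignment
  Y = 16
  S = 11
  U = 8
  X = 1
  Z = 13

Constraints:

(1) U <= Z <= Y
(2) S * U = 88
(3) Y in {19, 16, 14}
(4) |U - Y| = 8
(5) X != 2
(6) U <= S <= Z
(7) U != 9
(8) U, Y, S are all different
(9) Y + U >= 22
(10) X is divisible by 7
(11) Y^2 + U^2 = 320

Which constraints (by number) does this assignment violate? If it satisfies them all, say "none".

Constraint 10 does not hold.

(1) values 8 <= 13 <= 16  holds
(2) S * U = 11 * 8 = 88  holds
(3) Y = 16 is in {19, 16, 14}  holds
(4) |8 - 16| = 8  holds
(5) X = 1, and 1 ≠ 2  holds
(6) values 8 <= 11 <= 13  holds
(7) U = 8, and 8 ≠ 9  holds
(8) values 8, 16, 11 are pairwise distinct  holds
(9) Y + U = 16 + 8 = 24; 24 ≥ 22  holds
(10) 1 = 7*0 + 1, so 7 does not divide 1  fails
(11) Y^2 + U^2 = 16^2 + 8^2 = 256 + 64 = 320  holds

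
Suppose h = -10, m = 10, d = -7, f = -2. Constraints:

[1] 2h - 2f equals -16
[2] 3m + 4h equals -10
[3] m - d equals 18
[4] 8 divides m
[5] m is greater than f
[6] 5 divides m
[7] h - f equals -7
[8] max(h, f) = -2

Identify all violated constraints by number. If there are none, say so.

[1] 2h - 2f = 2(-10) - 2(-2) = -16  holds
[2] 3m + 4h = 3(10) + 4(-10) = -10  holds
[3] m - d = 10 - (-7) = 17, not 18  fails
[4] 10 = 8*1 + 2, so 8 does not divide 10  fails
[5] m = 10, f = -2; 10 > -2  holds
[6] 10 / 5 = 2, so 5 divides 10  holds
[7] h - f = -10 - (-2) = -8, not -7  fails
[8] max(-10, -2) = -2  holds

No — constraints 3, 4, 7 are not satisfied.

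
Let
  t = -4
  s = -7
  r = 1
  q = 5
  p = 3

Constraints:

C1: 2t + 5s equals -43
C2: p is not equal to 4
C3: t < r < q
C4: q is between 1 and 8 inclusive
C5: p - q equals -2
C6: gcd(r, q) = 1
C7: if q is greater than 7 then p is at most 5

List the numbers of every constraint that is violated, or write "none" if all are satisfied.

C1: 2t + 5s = 2(-4) + 5(-7) = -43 — holds.
C2: p = 3, and 3 ≠ 4 — holds.
C3: values -4 < 1 < 5 — holds.
C4: q = 5 lies in [1, 8] — holds.
C5: p - q = 3 - 5 = -2 — holds.
C6: gcd(1, 5) = 1 — holds.
C7: q = 5, not > 7; antecedent false, conditional vacuously true — holds.

None — every constraint holds.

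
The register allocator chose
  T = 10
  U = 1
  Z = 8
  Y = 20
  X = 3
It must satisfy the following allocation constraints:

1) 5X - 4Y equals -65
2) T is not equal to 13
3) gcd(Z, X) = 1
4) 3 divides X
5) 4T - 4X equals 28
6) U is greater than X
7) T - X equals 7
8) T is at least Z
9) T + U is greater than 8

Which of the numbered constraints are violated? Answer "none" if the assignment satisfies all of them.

Constraint 6 is violated.

1) 5X - 4Y = 5(3) - 4(20) = -65  ✓
2) T = 10, and 10 ≠ 13  ✓
3) gcd(8, 3) = 1  ✓
4) 3 / 3 = 1, so 3 divides 3  ✓
5) 4T - 4X = 4(10) - 4(3) = 28  ✓
6) U = 1, X = 3; 1 ≤ 3 (want >)  ✗
7) T - X = 10 - 3 = 7  ✓
8) T = 10, Z = 8; 10 ≥ 8  ✓
9) T + U = 10 + 1 = 11; 11 > 8  ✓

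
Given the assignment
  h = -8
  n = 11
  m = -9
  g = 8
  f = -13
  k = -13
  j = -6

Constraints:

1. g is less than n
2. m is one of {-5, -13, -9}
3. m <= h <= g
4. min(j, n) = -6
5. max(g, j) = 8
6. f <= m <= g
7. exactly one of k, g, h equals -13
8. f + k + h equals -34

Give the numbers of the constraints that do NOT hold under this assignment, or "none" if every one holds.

All constraints are satisfied.

1. g = 8, n = 11; 8 < 11 — holds.
2. m = -9 is in {-5, -13, -9} — holds.
3. values -9 <= -8 <= 8 — holds.
4. min(-6, 11) = -6 — holds.
5. max(8, -6) = 8 — holds.
6. values -13 <= -9 <= 8 — holds.
7. k=-13, g=8, h=-8; 1 of them equals -13 — holds.
8. f + k + h = -13 + (-13) + (-8) = -34 — holds.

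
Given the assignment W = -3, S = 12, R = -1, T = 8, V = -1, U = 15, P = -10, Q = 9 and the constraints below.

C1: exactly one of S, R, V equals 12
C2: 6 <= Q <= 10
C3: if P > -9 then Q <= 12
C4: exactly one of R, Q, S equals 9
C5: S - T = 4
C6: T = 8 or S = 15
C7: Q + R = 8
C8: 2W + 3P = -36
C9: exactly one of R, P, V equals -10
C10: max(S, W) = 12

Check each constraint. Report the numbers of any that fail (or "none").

C1: S=12, R=-1, V=-1; 1 of them equals 12 — holds.
C2: Q = 9 lies in [6, 10] — holds.
C3: P = -10, not > -9; antecedent false, conditional vacuously true — holds.
C4: R=-1, Q=9, S=12; 1 of them equals 9 — holds.
C5: S - T = 12 - 8 = 4 — holds.
C6: T = 8 = 8 (first disjunct) — holds.
C7: Q + R = 9 + (-1) = 8 — holds.
C8: 2W + 3P = 2(-3) + 3(-10) = -36 — holds.
C9: R=-1, P=-10, V=-1; 1 of them equals -10 — holds.
C10: max(12, -3) = 12 — holds.

All constraints are satisfied.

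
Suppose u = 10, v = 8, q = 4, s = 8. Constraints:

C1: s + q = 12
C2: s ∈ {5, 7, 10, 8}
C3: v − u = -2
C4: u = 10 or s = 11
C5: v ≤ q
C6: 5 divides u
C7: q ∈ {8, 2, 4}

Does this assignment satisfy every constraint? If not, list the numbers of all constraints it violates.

The assignment fails constraint 5.

C1: s + q = 8 + 4 = 12 — OK.
C2: s = 8 is in {5, 7, 10, 8} — OK.
C3: v − u = 8 − 10 = -2 — OK.
C4: u = 10 = 10 (first disjunct) — OK.
C5: v = 8, q = 4; 8 > 4 (want ≤) — violated.
C6: 10 / 5 = 2, so 5 divides 10 — OK.
C7: q = 4 is in {8, 2, 4} — OK.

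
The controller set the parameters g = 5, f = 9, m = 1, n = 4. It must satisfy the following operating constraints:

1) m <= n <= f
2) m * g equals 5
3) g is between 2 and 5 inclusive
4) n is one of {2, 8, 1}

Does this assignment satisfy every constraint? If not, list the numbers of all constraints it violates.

Constraint 4 is violated.

1) values 1 <= 4 <= 9  true
2) m * g = 1 * 5 = 5  true
3) g = 5 lies in [2, 5]  true
4) n = 4 is not in {2, 8, 1}  false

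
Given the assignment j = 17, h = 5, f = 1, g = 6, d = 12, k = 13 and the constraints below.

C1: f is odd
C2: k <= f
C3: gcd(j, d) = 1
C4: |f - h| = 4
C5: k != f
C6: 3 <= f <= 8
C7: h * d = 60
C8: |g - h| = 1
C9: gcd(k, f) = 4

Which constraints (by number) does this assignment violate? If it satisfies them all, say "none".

C1: f = 1 is odd  ✓
C2: k = 13, f = 1; 13 > 1 (want ≤)  ✗
C3: gcd(17, 12) = 1  ✓
C4: |1 - 5| = 4  ✓
C5: k = 13, f = 1; distinct  ✓
C6: f = 1 is outside [3, 8]  ✗
C7: h * d = 5 * 12 = 60  ✓
C8: |6 - 5| = 1  ✓
C9: gcd(13, 1) = 1, not 4  ✗

Constraints 2, 6, and 9 do not hold.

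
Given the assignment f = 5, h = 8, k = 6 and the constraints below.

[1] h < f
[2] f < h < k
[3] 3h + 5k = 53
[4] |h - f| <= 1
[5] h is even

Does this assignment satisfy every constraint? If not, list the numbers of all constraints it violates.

[1] h = 8, f = 5; 8 ≥ 5 (want <) — violated.
[2] values 5, 8, 6; h = 8 is not < k = 6 — violated.
[3] 3h + 5k = 3(8) + 5(6) = 54, not 53 — violated.
[4] |8 - 5| = 3; 3 > 1, exceeds bound 1 — violated.
[5] h = 8 is even — OK.

Violated: 1, 2, 3, 4.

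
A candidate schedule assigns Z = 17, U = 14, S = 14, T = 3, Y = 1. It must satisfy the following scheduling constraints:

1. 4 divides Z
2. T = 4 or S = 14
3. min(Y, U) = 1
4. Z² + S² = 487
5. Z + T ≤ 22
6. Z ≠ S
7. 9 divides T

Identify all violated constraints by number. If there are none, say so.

1. 17 = 4×4 + 1, so 4 does not divide 17  ✗
2. T = 3 ≠ 4, but S = 14 = 14 (second disjunct)  ✓
3. min(1, 14) = 1  ✓
4. Z² + S² = 17² + 14² = 289 + 196 = 485, not 487  ✗
5. Z + T = 17 + 3 = 20; 20 ≤ 22  ✓
6. Z = 17, S = 14; distinct  ✓
7. 3 = 9×0 + 3, so 9 does not divide 3  ✗

Violated: 1, 4, and 7.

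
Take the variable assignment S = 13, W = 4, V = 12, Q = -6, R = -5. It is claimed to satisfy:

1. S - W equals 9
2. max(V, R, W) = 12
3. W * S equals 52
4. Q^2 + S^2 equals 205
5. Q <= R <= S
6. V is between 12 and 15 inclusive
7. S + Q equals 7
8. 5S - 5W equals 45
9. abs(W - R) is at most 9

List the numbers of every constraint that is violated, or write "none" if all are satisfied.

None — every constraint holds.

1. S - W = 13 - 4 = 9 — OK.
2. max(12, -5, 4) = 12 — OK.
3. W * S = 4 * 13 = 52 — OK.
4. Q^2 + S^2 = (-6)^2 + 13^2 = 36 + 169 = 205 — OK.
5. values -6 <= -5 <= 13 — OK.
6. V = 12 lies in [12, 15] — OK.
7. S + Q = 13 + (-6) = 7 — OK.
8. 5S - 5W = 5(13) - 5(4) = 45 — OK.
9. abs(4 - (-5)) = 9; 9 ≤ 9 — OK.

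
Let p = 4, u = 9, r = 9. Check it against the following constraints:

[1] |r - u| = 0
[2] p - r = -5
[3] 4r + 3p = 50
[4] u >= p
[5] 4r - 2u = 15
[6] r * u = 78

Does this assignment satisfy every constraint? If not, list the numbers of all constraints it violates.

[1] |9 - 9| = 0 — OK.
[2] p - r = 4 - 9 = -5 — OK.
[3] 4r + 3p = 4(9) + 3(4) = 48, not 50 — violated.
[4] u = 9, p = 4; 9 ≥ 4 — OK.
[5] 4r - 2u = 4(9) - 2(9) = 18, not 15 — violated.
[6] r * u = 9 * 9 = 81, not 78 — violated.

Constraints 3, 5, and 6 are violated.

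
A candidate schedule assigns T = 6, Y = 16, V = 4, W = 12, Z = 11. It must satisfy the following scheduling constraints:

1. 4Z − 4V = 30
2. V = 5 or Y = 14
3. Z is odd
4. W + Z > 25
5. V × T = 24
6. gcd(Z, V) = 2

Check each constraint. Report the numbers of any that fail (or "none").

Constraints 1, 2, 4, and 6 are violated.

1. 4Z − 4V = 4(11) − 4(4) = 28, not 30  fails
2. V = 4 ≠ 5 and Y = 16 ≠ 14; both disjuncts false  fails
3. Z = 11 is odd  holds
4. W + Z = 12 + 11 = 23; 23 ≤ 25, bound 25 not met  fails
5. V × T = 4 × 6 = 24  holds
6. gcd(11, 4) = 1, not 2  fails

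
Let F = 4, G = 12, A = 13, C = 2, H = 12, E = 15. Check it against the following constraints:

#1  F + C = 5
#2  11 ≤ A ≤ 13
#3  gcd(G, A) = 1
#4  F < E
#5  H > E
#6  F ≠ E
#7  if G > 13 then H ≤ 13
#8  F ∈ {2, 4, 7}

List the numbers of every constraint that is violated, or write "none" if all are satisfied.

#1 F + C = 4 + 2 = 6, not 5  FAIL
#2 A = 13 lies in [11, 13]  OK
#3 gcd(12, 13) = 1  OK
#4 F = 4, E = 15; 4 < 15  OK
#5 H = 12, E = 15; 12 ≤ 15 (want >)  FAIL
#6 F = 4, E = 15; distinct  OK
#7 G = 12, not > 13; antecedent false, conditional vacuously true  OK
#8 F = 4 is in {2, 4, 7}  OK

Constraints 1 and 5 do not hold.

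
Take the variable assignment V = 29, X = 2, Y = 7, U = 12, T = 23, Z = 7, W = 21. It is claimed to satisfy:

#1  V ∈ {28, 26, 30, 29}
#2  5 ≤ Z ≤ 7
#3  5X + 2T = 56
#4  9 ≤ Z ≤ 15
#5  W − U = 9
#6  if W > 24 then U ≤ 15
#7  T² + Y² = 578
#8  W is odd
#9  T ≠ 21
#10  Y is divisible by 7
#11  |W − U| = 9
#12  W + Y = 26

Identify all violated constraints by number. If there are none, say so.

#1 V = 29 is in {28, 26, 30, 29} — OK.
#2 Z = 7 lies in [5, 7] — OK.
#3 5X + 2T = 5(2) + 2(23) = 56 — OK.
#4 Z = 7 is outside [9, 15] — violated.
#5 W − U = 21 − 12 = 9 — OK.
#6 W = 21, not > 24; antecedent false, conditional vacuously true — OK.
#7 T² + Y² = 23² + 7² = 529 + 49 = 578 — OK.
#8 W = 21 is odd — OK.
#9 T = 23, and 23 ≠ 21 — OK.
#10 7 / 7 = 1, so 7 divides 7 — OK.
#11 |21 − 12| = 9 — OK.
#12 W + Y = 21 + 7 = 28, not 26 — violated.

Violated: 4 and 12.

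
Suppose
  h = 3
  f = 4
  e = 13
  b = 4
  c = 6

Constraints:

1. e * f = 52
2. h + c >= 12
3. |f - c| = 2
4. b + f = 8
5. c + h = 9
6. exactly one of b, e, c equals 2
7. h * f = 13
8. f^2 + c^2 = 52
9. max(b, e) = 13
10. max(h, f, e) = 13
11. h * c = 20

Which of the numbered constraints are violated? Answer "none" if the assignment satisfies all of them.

No — constraints 2, 6, 7, 11 are not satisfied.

1. e * f = 13 * 4 = 52  true
2. h + c = 3 + 6 = 9; 9 < 12, bound 12 not met  false
3. |4 - 6| = 2  true
4. b + f = 4 + 4 = 8  true
5. c + h = 6 + 3 = 9  true
6. b=4, e=13, c=6; 0 of them equal 2, not exactly one  false
7. h * f = 3 * 4 = 12, not 13  false
8. f^2 + c^2 = 4^2 + 6^2 = 16 + 36 = 52  true
9. max(4, 13) = 13  true
10. max(3, 4, 13) = 13  true
11. h * c = 3 * 6 = 18, not 20  false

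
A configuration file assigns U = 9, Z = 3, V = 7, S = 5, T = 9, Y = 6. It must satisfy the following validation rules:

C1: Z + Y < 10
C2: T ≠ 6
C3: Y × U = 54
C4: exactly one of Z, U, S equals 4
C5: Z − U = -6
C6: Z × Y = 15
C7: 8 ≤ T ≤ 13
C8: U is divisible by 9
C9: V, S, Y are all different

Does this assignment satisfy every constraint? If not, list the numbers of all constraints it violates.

The assignment fails constraints 4 and 6.

C1: Z + Y = 3 + 6 = 9; 9 < 10  ✔
C2: T = 9, and 9 ≠ 6  ✔
C3: Y × U = 6 × 9 = 54  ✔
C4: Z=3, U=9, S=5; 0 of them equal 4, not exactly one  ✘
C5: Z − U = 3 − 9 = -6  ✔
C6: Z × Y = 3 × 6 = 18, not 15  ✘
C7: T = 9 lies in [8, 13]  ✔
C8: 9 / 9 = 1, so 9 divides 9  ✔
C9: values 7, 5, 6 are pairwise distinct  ✔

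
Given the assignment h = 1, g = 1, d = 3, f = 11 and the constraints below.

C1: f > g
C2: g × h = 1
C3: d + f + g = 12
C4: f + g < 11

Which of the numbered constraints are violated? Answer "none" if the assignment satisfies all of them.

Violated: 3, 4.

C1: f = 11, g = 1; 11 > 1  yes
C2: g × h = 1 × 1 = 1  yes
C3: d + f + g = 3 + 11 + 1 = 15, not 12  no
C4: f + g = 11 + 1 = 12; 12 ≥ 11, bound 11 not met  no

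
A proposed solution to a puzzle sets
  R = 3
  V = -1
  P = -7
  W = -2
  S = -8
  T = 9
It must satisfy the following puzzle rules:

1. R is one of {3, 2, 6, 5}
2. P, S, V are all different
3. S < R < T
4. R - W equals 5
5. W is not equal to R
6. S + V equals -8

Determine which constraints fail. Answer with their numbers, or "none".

No — constraint 6 is not satisfied.

1. R = 3 is in {3, 2, 6, 5} — satisfied.
2. values -7, -8, -1 are pairwise distinct — satisfied.
3. values -8 < 3 < 9 — satisfied.
4. R - W = 3 - (-2) = 5 — satisfied.
5. W = -2, R = 3; distinct — satisfied.
6. S + V = -8 + (-1) = -9, not -8 — violated.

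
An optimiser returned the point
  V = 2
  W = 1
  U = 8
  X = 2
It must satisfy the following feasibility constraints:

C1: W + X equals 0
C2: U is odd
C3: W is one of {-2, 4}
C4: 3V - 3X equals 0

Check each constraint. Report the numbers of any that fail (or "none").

Violated: 1, 2, 3.

C1: W + X = 1 + 2 = 3, not 0 — violated.
C2: U = 8 is even — violated.
C3: W = 1 is not in {-2, 4} — violated.
C4: 3V - 3X = 3(2) - 3(2) = 0 — satisfied.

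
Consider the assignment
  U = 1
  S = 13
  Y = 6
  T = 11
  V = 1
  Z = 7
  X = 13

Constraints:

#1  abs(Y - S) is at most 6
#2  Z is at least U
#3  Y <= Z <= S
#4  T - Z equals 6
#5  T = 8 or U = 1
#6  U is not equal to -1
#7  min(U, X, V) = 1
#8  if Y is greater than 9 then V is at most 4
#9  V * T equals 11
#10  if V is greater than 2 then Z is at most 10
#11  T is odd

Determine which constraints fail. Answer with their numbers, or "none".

#1 abs(6 - 13) = 7; 7 > 6, exceeds bound 6 — violated.
#2 Z = 7, U = 1; 7 ≥ 1 — OK.
#3 values 6 <= 7 <= 13 — OK.
#4 T - Z = 11 - 7 = 4, not 6 — violated.
#5 T = 11 ≠ 8, but U = 1 = 1 (second disjunct) — OK.
#6 U = 1, and 1 ≠ -1 — OK.
#7 min(1, 13, 1) = 1 — OK.
#8 Y = 6, not > 9; antecedent false, conditional vacuously true — OK.
#9 V * T = 1 * 11 = 11 — OK.
#10 V = 1, not > 2; antecedent false, conditional vacuously true — OK.
#11 T = 11 is odd — OK.

Constraints 1, 4 do not hold.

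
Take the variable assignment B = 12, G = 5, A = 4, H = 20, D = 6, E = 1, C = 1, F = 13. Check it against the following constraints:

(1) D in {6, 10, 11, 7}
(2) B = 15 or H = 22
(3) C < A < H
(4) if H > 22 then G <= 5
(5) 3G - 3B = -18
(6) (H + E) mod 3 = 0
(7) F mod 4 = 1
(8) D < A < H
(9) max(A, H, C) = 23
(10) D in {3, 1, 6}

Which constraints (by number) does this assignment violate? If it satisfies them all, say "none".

Constraints 2, 5, 8, and 9 are violated.

(1) D = 6 is in {6, 10, 11, 7} — holds.
(2) B = 12 ≠ 15 and H = 20 ≠ 22; both disjuncts false — fails.
(3) values 1 < 4 < 20 — holds.
(4) H = 20, not > 22; antecedent false, conditional vacuously true — holds.
(5) 3G - 3B = 3(5) - 3(12) = -21, not -18 — fails.
(6) H + E = 21; 21 mod 3 = 0 — holds.
(7) 13 mod 4 = 1 — holds.
(8) values 6, 4, 20; D = 6 is not < A = 4 — fails.
(9) max(4, 20, 1) = 20, not 23 — fails.
(10) D = 6 is in {3, 1, 6} — holds.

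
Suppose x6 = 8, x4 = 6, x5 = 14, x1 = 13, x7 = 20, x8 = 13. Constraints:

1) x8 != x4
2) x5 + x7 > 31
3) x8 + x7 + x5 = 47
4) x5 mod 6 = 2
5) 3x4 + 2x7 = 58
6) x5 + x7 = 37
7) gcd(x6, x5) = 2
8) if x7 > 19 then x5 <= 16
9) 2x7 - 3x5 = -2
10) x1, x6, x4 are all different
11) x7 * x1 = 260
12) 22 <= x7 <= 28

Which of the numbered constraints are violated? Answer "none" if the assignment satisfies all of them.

1) x8 = 13, x4 = 6; distinct  ✓
2) x5 + x7 = 14 + 20 = 34; 34 > 31  ✓
3) x8 + x7 + x5 = 13 + 20 + 14 = 47  ✓
4) 14 mod 6 = 2  ✓
5) 3x4 + 2x7 = 3(6) + 2(20) = 58  ✓
6) x5 + x7 = 14 + 20 = 34, not 37  ✗
7) gcd(8, 14) = 2  ✓
8) x7 = 20 > 19, so we need x5 ≤ 16; x5 = 14 ≤ 16  ✓
9) 2x7 - 3x5 = 2(20) - 3(14) = -2  ✓
10) values 13, 8, 6 are pairwise distinct  ✓
11) x7 * x1 = 20 * 13 = 260  ✓
12) x7 = 20 is outside [22, 28]  ✗

Constraints 6 and 12 are violated.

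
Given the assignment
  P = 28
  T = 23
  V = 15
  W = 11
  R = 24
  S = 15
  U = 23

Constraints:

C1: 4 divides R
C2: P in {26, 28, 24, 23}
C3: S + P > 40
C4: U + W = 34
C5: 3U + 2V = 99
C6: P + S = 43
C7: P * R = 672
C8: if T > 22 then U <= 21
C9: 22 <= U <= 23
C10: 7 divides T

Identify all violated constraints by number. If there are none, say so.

The assignment fails constraints 8 and 10.

C1: 24 / 4 = 6, so 4 divides 24 — holds.
C2: P = 28 is in {26, 28, 24, 23} — holds.
C3: S + P = 15 + 28 = 43; 43 > 40 — holds.
C4: U + W = 23 + 11 = 34 — holds.
C5: 3U + 2V = 3(23) + 2(15) = 99 — holds.
C6: P + S = 28 + 15 = 43 — holds.
C7: P * R = 28 * 24 = 672 — holds.
C8: T = 23 > 22, so we need U ≤ 21; but U = 23 > 21 — does not hold.
C9: U = 23 lies in [22, 23] — holds.
C10: 23 = 7*3 + 2, so 7 does not divide 23 — does not hold.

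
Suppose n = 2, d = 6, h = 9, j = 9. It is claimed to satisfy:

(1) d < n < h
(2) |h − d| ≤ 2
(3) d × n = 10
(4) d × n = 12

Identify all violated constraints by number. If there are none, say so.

(1) values 6, 2, 9; d = 6 is not < n = 2 — violated.
(2) |9 − 6| = 3; 3 > 2, exceeds bound 2 — violated.
(3) d × n = 6 × 2 = 12, not 10 — violated.
(4) d × n = 6 × 2 = 12 — OK.

Constraints 1, 2, and 3 do not hold.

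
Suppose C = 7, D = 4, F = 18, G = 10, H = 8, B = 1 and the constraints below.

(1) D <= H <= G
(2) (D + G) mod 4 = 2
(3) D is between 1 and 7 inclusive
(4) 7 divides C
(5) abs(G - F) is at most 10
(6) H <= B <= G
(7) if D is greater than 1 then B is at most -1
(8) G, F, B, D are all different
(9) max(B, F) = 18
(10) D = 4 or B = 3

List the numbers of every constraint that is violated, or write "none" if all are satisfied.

(1) values 4 <= 8 <= 10 — holds.
(2) D + G = 14; 14 mod 4 = 2 — holds.
(3) D = 4 lies in [1, 7] — holds.
(4) 7 / 7 = 1, so 7 divides 7 — holds.
(5) abs(10 - 18) = 8; 8 ≤ 10 — holds.
(6) values 8, 1, 10; H = 8 is not <= B = 1 — fails.
(7) D = 4 > 1, so we need B ≤ -1; but B = 1 > -1 — fails.
(8) values 10, 18, 1, 4 are pairwise distinct — holds.
(9) max(1, 18) = 18 — holds.
(10) D = 4 = 4 (first disjunct) — holds.

Constraints 6 and 7 do not hold.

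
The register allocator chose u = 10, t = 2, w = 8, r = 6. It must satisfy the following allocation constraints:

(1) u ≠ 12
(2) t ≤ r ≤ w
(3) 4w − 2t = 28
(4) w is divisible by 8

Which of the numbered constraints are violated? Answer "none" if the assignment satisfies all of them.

All constraints are satisfied.

(1) u = 10, and 10 ≠ 12 — OK.
(2) values 2 ≤ 6 ≤ 8 — OK.
(3) 4w − 2t = 4(8) − 2(2) = 28 — OK.
(4) 8 / 8 = 1, so 8 divides 8 — OK.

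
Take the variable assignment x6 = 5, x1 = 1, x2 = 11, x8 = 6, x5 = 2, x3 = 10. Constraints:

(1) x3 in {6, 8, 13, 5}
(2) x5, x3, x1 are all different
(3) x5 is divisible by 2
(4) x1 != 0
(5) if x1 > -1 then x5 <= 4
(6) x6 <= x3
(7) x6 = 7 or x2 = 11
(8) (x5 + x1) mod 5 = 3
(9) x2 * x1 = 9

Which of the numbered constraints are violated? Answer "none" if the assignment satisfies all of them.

(1) x3 = 10 is not in {6, 8, 13, 5} — violated.
(2) values 2, 10, 1 are pairwise distinct — satisfied.
(3) 2 / 2 = 1, so 2 divides 2 — satisfied.
(4) x1 = 1, and 1 ≠ 0 — satisfied.
(5) x1 = 1 > -1, so we need x5 ≤ 4; x5 = 2 ≤ 4 — satisfied.
(6) x6 = 5, x3 = 10; 5 ≤ 10 — satisfied.
(7) x6 = 5 ≠ 7, but x2 = 11 = 11 (second disjunct) — satisfied.
(8) x5 + x1 = 3; 3 mod 5 = 3 — satisfied.
(9) x2 * x1 = 11 * 1 = 11, not 9 — violated.

No — constraints 1, 9 are not satisfied.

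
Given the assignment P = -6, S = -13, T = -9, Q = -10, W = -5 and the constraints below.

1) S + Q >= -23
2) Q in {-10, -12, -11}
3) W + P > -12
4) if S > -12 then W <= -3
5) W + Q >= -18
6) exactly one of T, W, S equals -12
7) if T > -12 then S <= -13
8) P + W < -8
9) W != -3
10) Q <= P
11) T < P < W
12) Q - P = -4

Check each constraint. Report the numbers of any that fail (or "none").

Constraint 6 does not hold.

1) S + Q = -13 + (-10) = -23; -23 ≥ -23 — OK.
2) Q = -10 is in {-10, -12, -11} — OK.
3) W + P = -5 + (-6) = -11; -11 > -12 — OK.
4) S = -13, not > -12; antecedent false, conditional vacuously true — OK.
5) W + Q = -5 + (-10) = -15; -15 ≥ -18 — OK.
6) T=-9, W=-5, S=-13; 0 of them equal -12, not exactly one — violated.
7) T = -9 > -12, so we need S ≤ -13; S = -13 ≤ -13 — OK.
8) P + W = -6 + (-5) = -11; -11 < -8 — OK.
9) W = -5, and -5 ≠ -3 — OK.
10) Q = -10, P = -6; -10 ≤ -6 — OK.
11) values -9 < -6 < -5 — OK.
12) Q - P = -10 - (-6) = -4 — OK.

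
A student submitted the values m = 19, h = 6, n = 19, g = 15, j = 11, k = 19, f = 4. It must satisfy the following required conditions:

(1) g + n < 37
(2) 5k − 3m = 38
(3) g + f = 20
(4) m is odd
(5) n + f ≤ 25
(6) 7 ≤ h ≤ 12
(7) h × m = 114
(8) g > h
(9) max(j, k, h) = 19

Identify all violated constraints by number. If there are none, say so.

(1) g + n = 15 + 19 = 34; 34 < 37  true
(2) 5k − 3m = 5(19) − 3(19) = 38  true
(3) g + f = 15 + 4 = 19, not 20  false
(4) m = 19 is odd  true
(5) n + f = 19 + 4 = 23; 23 ≤ 25  true
(6) h = 6 is outside [7, 12]  false
(7) h × m = 6 × 19 = 114  true
(8) g = 15, h = 6; 15 > 6  true
(9) max(11, 19, 6) = 19  true

The assignment fails constraints 3 and 6.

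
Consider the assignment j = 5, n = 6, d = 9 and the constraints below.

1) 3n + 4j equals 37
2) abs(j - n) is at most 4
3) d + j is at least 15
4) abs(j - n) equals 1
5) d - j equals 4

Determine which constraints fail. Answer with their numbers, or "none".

Violated: 1 and 3.

1) 3n + 4j = 3(6) + 4(5) = 38, not 37  FAIL
2) abs(5 - 6) = 1; 1 ≤ 4  OK
3) d + j = 9 + 5 = 14; 14 < 15, bound 15 not met  FAIL
4) abs(5 - 6) = 1  OK
5) d - j = 9 - 5 = 4  OK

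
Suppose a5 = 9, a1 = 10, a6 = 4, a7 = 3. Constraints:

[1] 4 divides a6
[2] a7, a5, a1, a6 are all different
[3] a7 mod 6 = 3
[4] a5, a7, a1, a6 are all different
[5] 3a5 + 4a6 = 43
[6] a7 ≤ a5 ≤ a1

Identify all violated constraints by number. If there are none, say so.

[1] 4 / 4 = 1, so 4 divides 4 — satisfied.
[2] values 3, 9, 10, 4 are pairwise distinct — satisfied.
[3] 3 mod 6 = 3 — satisfied.
[4] values 9, 3, 10, 4 are pairwise distinct — satisfied.
[5] 3a5 + 4a6 = 3(9) + 4(4) = 43 — satisfied.
[6] values 3 ≤ 9 ≤ 10 — satisfied.

None — every constraint holds.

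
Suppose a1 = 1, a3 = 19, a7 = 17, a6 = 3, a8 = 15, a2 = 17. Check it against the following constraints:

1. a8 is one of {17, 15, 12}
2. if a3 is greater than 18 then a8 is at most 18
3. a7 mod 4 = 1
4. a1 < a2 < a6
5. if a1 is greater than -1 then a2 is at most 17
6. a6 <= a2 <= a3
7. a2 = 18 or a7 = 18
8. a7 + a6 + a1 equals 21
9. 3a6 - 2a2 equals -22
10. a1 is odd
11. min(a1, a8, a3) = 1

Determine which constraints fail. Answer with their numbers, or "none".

1. a8 = 15 is in {17, 15, 12}  OK
2. a3 = 19 > 18, so we need a8 ≤ 18; a8 = 15 ≤ 18  OK
3. 17 mod 4 = 1  OK
4. values 1, 17, 3; a2 = 17 is not < a6 = 3  FAIL
5. a1 = 1 > -1, so we need a2 ≤ 17; a2 = 17 ≤ 17  OK
6. values 3 <= 17 <= 19  OK
7. a2 = 17 ≠ 18 and a7 = 17 ≠ 18; both disjuncts false  FAIL
8. a7 + a6 + a1 = 17 + 3 + 1 = 21  OK
9. 3a6 - 2a2 = 3(3) - 2(17) = -25, not -22  FAIL
10. a1 = 1 is odd  OK
11. min(1, 15, 19) = 1  OK

The assignment fails constraints 4, 7, and 9.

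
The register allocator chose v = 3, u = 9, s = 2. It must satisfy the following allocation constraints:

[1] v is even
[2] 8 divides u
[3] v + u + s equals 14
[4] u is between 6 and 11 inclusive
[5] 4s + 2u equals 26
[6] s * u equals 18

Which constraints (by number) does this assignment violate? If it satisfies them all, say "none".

The assignment fails constraints 1 and 2.

[1] v = 3 is odd — fails.
[2] 9 = 8*1 + 1, so 8 does not divide 9 — fails.
[3] v + u + s = 3 + 9 + 2 = 14 — holds.
[4] u = 9 lies in [6, 11] — holds.
[5] 4s + 2u = 4(2) + 2(9) = 26 — holds.
[6] s * u = 2 * 9 = 18 — holds.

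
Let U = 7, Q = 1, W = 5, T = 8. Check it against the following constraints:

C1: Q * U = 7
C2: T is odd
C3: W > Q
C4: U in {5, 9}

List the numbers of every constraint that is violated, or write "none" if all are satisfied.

C1: Q * U = 1 * 7 = 7 — holds.
C2: T = 8 is even — fails.
C3: W = 5, Q = 1; 5 > 1 — holds.
C4: U = 7 is not in {5, 9} — fails.

The assignment fails constraints 2, 4.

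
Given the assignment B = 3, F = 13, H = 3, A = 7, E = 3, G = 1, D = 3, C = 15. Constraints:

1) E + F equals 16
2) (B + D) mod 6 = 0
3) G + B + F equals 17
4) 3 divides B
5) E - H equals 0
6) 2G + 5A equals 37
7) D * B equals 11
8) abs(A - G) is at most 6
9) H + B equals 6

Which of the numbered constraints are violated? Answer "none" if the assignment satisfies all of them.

No — constraint 7 is not satisfied.

1) E + F = 3 + 13 = 16 — OK.
2) B + D = 6; 6 mod 6 = 0 — OK.
3) G + B + F = 1 + 3 + 13 = 17 — OK.
4) 3 / 3 = 1, so 3 divides 3 — OK.
5) E - H = 3 - 3 = 0 — OK.
6) 2G + 5A = 2(1) + 5(7) = 37 — OK.
7) D * B = 3 * 3 = 9, not 11 — violated.
8) abs(7 - 1) = 6; 6 ≤ 6 — OK.
9) H + B = 3 + 3 = 6 — OK.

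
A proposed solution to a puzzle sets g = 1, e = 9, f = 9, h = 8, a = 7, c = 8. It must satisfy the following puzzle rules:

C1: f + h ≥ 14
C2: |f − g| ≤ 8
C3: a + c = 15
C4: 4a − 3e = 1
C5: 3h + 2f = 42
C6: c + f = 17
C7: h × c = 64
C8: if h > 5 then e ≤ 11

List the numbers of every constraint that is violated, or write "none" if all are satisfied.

C1: f + h = 9 + 8 = 17; 17 ≥ 14 — holds.
C2: |9 − 1| = 8; 8 ≤ 8 — holds.
C3: a + c = 7 + 8 = 15 — holds.
C4: 4a − 3e = 4(7) − 3(9) = 1 — holds.
C5: 3h + 2f = 3(8) + 2(9) = 42 — holds.
C6: c + f = 8 + 9 = 17 — holds.
C7: h × c = 8 × 8 = 64 — holds.
C8: h = 8 > 5, so we need e ≤ 11; e = 9 ≤ 11 — holds.

The assignment satisfies every constraint.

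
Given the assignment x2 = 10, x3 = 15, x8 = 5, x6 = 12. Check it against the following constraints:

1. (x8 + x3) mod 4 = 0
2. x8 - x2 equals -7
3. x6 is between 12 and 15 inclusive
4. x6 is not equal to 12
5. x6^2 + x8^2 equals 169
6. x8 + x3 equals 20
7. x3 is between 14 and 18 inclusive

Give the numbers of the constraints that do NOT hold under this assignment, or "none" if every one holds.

1. x8 + x3 = 20; 20 mod 4 = 0 — OK.
2. x8 - x2 = 5 - 10 = -5, not -7 — violated.
3. x6 = 12 lies in [12, 15] — OK.
4. x6 = 12, but 12 is required to differ — violated.
5. x6^2 + x8^2 = 12^2 + 5^2 = 144 + 25 = 169 — OK.
6. x8 + x3 = 5 + 15 = 20 — OK.
7. x3 = 15 lies in [14, 18] — OK.

No — constraints 2 and 4 are not satisfied.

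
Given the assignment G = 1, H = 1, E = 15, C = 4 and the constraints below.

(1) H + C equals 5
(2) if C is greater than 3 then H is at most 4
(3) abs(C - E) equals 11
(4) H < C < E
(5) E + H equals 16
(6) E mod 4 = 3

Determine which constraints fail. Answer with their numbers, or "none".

(1) H + C = 1 + 4 = 5 — holds.
(2) C = 4 > 3, so we need H ≤ 4; H = 1 ≤ 4 — holds.
(3) abs(4 - 15) = 11 — holds.
(4) values 1 < 4 < 15 — holds.
(5) E + H = 15 + 1 = 16 — holds.
(6) 15 mod 4 = 3 — holds.

No violations.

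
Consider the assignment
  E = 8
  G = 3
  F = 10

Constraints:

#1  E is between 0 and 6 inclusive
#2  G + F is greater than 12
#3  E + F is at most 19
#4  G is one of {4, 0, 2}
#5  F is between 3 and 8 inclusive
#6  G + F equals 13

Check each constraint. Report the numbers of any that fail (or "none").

#1 E = 8 is outside [0, 6] — violated.
#2 G + F = 3 + 10 = 13; 13 > 12 — OK.
#3 E + F = 8 + 10 = 18; 18 ≤ 19 — OK.
#4 G = 3 is not in {4, 0, 2} — violated.
#5 F = 10 is outside [3, 8] — violated.
#6 G + F = 3 + 10 = 13 — OK.

Constraints 1, 4, 5 are violated.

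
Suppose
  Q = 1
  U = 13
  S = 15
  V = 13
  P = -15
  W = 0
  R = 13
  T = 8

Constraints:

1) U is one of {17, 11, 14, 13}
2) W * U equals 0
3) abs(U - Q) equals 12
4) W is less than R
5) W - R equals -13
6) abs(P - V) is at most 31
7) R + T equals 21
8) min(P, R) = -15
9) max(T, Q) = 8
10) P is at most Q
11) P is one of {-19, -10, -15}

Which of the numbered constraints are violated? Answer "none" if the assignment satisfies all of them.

Yes — all constraints hold.

1) U = 13 is in {17, 11, 14, 13} — holds.
2) W * U = 0 * 13 = 0 — holds.
3) abs(13 - 1) = 12 — holds.
4) W = 0, R = 13; 0 < 13 — holds.
5) W - R = 0 - 13 = -13 — holds.
6) abs(-15 - 13) = 28; 28 ≤ 31 — holds.
7) R + T = 13 + 8 = 21 — holds.
8) min(-15, 13) = -15 — holds.
9) max(8, 1) = 8 — holds.
10) P = -15, Q = 1; -15 ≤ 1 — holds.
11) P = -15 is in {-19, -10, -15} — holds.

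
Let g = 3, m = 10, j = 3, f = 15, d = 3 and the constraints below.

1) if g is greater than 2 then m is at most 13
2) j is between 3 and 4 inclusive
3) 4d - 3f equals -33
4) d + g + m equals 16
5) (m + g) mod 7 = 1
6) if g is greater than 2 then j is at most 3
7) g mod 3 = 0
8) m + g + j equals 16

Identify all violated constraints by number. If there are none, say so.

1) g = 3 > 2, so we need m ≤ 13; m = 10 ≤ 13 — holds.
2) j = 3 lies in [3, 4] — holds.
3) 4d - 3f = 4(3) - 3(15) = -33 — holds.
4) d + g + m = 3 + 3 + 10 = 16 — holds.
5) m + g = 13; 13 mod 7 = 6, not 1 — does not hold.
6) g = 3 > 2, so we need j ≤ 3; j = 3 ≤ 3 — holds.
7) 3 mod 3 = 0 — holds.
8) m + g + j = 10 + 3 + 3 = 16 — holds.

The assignment fails constraint 5.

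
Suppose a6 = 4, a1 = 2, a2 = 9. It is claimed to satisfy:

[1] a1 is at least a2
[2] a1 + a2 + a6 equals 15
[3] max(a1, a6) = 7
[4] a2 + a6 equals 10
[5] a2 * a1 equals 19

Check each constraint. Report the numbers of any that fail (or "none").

[1] a1 = 2, a2 = 9; 2 < 9 (want ≥) — violated.
[2] a1 + a2 + a6 = 2 + 9 + 4 = 15 — satisfied.
[3] max(2, 4) = 4, not 7 — violated.
[4] a2 + a6 = 9 + 4 = 13, not 10 — violated.
[5] a2 * a1 = 9 * 2 = 18, not 19 — violated.

Constraints 1, 3, 4, and 5 are violated.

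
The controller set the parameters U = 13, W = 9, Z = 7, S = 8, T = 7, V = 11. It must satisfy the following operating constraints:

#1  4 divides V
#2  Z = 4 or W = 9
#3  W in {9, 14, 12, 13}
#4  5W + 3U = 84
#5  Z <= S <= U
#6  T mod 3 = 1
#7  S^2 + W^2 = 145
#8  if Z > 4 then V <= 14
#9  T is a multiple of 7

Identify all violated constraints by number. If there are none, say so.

#1 11 = 4*2 + 3, so 4 does not divide 11 — violated.
#2 Z = 7 ≠ 4, but W = 9 = 9 (second disjunct) — satisfied.
#3 W = 9 is in {9, 14, 12, 13} — satisfied.
#4 5W + 3U = 5(9) + 3(13) = 84 — satisfied.
#5 values 7 <= 8 <= 13 — satisfied.
#6 7 mod 3 = 1 — satisfied.
#7 S^2 + W^2 = 8^2 + 9^2 = 64 + 81 = 145 — satisfied.
#8 Z = 7 > 4, so we need V ≤ 14; V = 11 ≤ 14 — satisfied.
#9 7 / 7 = 1, so 7 divides 7 — satisfied.

Constraint 1 is violated.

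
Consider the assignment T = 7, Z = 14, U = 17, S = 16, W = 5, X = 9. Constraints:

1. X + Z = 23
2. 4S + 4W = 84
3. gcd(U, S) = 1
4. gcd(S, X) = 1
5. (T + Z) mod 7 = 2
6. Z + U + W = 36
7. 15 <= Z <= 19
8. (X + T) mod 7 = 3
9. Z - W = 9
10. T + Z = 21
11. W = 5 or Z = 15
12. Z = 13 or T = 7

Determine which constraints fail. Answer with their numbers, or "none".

Constraints 5, 7, 8 are violated.

1. X + Z = 9 + 14 = 23  OK
2. 4S + 4W = 4(16) + 4(5) = 84  OK
3. gcd(17, 16) = 1  OK
4. gcd(16, 9) = 1  OK
5. T + Z = 21; 21 mod 7 = 0, not 2  FAIL
6. Z + U + W = 14 + 17 + 5 = 36  OK
7. Z = 14 is outside [15, 19]  FAIL
8. X + T = 16; 16 mod 7 = 2, not 3  FAIL
9. Z - W = 14 - 5 = 9  OK
10. T + Z = 7 + 14 = 21  OK
11. W = 5 = 5 (first disjunct)  OK
12. Z = 14 ≠ 13, but T = 7 = 7 (second disjunct)  OK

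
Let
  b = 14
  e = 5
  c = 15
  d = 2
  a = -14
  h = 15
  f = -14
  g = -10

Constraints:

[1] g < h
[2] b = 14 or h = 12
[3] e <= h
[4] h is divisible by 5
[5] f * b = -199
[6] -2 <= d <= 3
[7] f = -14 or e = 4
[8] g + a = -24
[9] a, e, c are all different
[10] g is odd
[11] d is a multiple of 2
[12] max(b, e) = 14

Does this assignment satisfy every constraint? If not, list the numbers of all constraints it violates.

[1] g = -10, h = 15; -10 < 15 — satisfied.
[2] b = 14 = 14 (first disjunct) — satisfied.
[3] e = 5, h = 15; 5 ≤ 15 — satisfied.
[4] 15 / 5 = 3, so 5 divides 15 — satisfied.
[5] f * b = -14 * 14 = -196, not -199 — violated.
[6] d = 2 lies in [-2, 3] — satisfied.
[7] f = -14 = -14 (first disjunct) — satisfied.
[8] g + a = -10 + (-14) = -24 — satisfied.
[9] values -14, 5, 15 are pairwise distinct — satisfied.
[10] g = -10 is even — violated.
[11] 2 / 2 = 1, so 2 divides 2 — satisfied.
[12] max(14, 5) = 14 — satisfied.

Constraints 5 and 10 do not hold.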